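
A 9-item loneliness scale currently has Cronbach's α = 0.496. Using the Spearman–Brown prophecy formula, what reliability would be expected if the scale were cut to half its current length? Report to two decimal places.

Length factor m = 1/2
α' = m·α / (1 − (1−m)·α)
   = 1/2 × 0.496 / (1 − (1 − 1/2) × 0.496)
   = 0.2480 / 0.7520 = 0.33

predicted reliability = 0.33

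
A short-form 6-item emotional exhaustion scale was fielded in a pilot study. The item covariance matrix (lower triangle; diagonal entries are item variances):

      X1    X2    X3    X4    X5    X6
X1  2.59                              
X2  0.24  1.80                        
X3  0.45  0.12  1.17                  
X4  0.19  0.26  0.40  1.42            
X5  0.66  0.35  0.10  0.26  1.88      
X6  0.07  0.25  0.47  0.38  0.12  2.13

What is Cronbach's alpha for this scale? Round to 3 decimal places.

Cronbach's alpha = 0.528

Σσᵢ² = 2.59 + 1.80 + 1.17 + 1.42 + 1.88 + 2.13 = 10.99
Sum of the distinct covariances = 4.32
σ²_T = 10.99 + 2 × 4.32 = 19.63
α = (k/(k−1))·(1 − Σσᵢ²/σ²_T) = (6/5)·(1 − 10.99/19.63) = 0.528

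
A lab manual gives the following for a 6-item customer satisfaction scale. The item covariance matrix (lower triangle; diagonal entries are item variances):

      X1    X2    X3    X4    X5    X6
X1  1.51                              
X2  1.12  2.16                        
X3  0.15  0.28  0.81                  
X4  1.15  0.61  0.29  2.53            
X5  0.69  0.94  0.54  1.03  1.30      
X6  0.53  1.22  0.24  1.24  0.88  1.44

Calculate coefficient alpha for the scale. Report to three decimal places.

sum of item variances = 1.51 + 2.16 + 0.81 + 2.53 + 1.30 + 1.44 = 9.75
Sum of off-diagonal covariances = 10.91
σ²_T = 9.75 + 2 × 10.91 = 31.57
α = (k/(k−1))·(1 − sum of item variances/σ²_T) = (6/5)·(1 − 9.75/31.57) = 0.829

α = 0.829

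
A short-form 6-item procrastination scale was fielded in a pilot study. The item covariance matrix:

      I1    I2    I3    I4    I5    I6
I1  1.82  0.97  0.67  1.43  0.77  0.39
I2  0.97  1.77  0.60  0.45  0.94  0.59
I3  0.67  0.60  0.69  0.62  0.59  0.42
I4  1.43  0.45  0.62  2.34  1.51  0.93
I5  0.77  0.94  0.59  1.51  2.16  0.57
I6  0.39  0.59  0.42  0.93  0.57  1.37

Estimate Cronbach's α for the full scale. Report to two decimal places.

Σσᵢ² = 1.82 + 1.77 + 0.69 + 2.34 + 2.16 + 1.37 = 10.15
Sum of off-diagonal covariances = 11.45
σ²_total = 10.15 + 2 × 11.45 = 33.05
α = (k/(k−1))·(1 − Σσᵢ²/σ²_total) = (6/5)·(1 − 10.15/33.05) = 0.83

α = 0.83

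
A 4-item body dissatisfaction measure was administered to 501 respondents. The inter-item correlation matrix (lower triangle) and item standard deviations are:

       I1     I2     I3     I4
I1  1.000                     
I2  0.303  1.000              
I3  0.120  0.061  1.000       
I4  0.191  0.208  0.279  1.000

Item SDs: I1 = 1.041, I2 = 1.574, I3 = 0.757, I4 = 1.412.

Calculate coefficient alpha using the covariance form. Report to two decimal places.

Σσ²ᵢ = 1.041² + 1.574² + 0.757² + 1.412² = 6.1280
Covariances σ_ij = r_ij · s_i · s_j:
  σ(I1,I2) = 0.303 × 1.041 × 1.574 = 0.4965
  σ(I1,I3) = 0.120 × 1.041 × 0.757 = 0.0946
  σ(I1,I4) = 0.191 × 1.041 × 1.412 = 0.2807
  σ(I2,I3) = 0.061 × 1.574 × 0.757 = 0.0727
  σ(I2,I4) = 0.208 × 1.574 × 1.412 = 0.4623
  σ(I3,I4) = 0.279 × 0.757 × 1.412 = 0.2982
σ²_T = Σσ²ᵢ + 2·Σσ_ij = 6.1280 + 2 × 1.7050 = 9.5380
α = (4/3)·(1 − 6.1280/9.5380) = 0.48

α = 0.48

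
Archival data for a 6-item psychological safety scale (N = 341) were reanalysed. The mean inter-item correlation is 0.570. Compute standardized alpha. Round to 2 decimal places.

Standardized α = k·r̄ / (1 + (k−1)·r̄) = 6 × 0.570 / (1 + 5 × 0.570)
  = 3.4200 / 3.8500 = 0.89

α = 0.89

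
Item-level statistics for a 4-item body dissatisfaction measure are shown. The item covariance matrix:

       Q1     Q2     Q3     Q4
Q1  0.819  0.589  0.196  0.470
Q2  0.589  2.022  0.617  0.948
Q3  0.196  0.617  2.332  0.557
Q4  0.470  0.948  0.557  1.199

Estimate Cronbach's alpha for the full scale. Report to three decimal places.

Σσᵢ² = 0.819 + 2.022 + 2.332 + 1.199 = 6.372
Sum of the distinct covariances = 3.377
σ²_T = 6.372 + 2 × 3.377 = 13.126
α = (k/(k−1))·(1 − Σσᵢ²/σ²_T) = (4/3)·(1 − 6.372/13.126) = 0.686

α = 0.686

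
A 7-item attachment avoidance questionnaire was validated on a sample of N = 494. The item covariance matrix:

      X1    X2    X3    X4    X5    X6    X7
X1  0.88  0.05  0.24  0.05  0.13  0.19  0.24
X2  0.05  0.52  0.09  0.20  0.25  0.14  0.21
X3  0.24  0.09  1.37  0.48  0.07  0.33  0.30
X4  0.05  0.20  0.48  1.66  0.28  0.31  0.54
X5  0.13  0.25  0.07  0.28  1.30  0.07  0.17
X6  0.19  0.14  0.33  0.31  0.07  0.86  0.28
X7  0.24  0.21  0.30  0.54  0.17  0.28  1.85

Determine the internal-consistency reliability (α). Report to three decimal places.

α = 0.610

Σσᵢ² = 0.88 + 0.52 + 1.37 + 1.66 + 1.30 + 0.86 + 1.85 = 8.44
Σ_{i<j} σ_ij = 4.62
Var(T) = 8.44 + 2 × 4.62 = 17.68
α = (k/(k−1))·(1 − Σσᵢ²/Var(T)) = (7/6)·(1 − 8.44/17.68) = 0.610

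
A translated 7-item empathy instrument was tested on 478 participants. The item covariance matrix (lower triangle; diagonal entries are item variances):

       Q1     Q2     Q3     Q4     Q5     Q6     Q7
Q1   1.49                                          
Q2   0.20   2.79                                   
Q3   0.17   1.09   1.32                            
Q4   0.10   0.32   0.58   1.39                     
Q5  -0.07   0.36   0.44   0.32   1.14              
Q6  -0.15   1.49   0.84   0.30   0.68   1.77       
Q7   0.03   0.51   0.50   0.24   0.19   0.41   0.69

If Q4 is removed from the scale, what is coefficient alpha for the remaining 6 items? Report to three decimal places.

Remaining items: Q1, Q2, Q3, Q5, Q6, Q7 (k = 6).
Σσᵢ² = 1.49 + 2.79 + 1.32 + 1.14 + 1.77 + 0.69 = 9.20
Var(T) = 9.20 + 2 × 6.69 = 22.58
α (item deleted) = (6/5)·(1 − 9.20/22.58) = 0.711

α = 0.711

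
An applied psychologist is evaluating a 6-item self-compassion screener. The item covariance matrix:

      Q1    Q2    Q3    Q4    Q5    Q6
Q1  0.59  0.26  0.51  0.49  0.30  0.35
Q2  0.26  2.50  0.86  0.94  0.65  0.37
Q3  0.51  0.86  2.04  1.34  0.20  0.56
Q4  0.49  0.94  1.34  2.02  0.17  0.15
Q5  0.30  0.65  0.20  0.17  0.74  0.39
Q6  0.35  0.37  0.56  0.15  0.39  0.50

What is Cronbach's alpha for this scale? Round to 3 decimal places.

ΣVar(i) = 0.59 + 2.50 + 2.04 + 2.02 + 0.74 + 0.50 = 8.39
Sum of the distinct covariances = 7.54
Var(T) = 8.39 + 2 × 7.54 = 23.47
α = (k/(k−1))·(1 − ΣVar(i)/Var(T)) = (6/5)·(1 − 8.39/23.47) = 0.771

α = 0.771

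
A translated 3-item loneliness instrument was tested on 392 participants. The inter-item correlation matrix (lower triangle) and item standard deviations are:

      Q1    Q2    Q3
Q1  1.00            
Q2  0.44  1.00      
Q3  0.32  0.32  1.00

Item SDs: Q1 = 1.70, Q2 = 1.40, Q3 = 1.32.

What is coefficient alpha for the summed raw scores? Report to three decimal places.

α = 0.625

Σσ²ᵢ = 1.70² + 1.40² + 1.32² = 6.5924
Covariances σ_ij = r_ij · s_i · s_j:
  σ(Q1,Q2) = 0.44 × 1.70 × 1.40 = 1.0472
  σ(Q1,Q3) = 0.32 × 1.70 × 1.32 = 0.7181
  σ(Q2,Q3) = 0.32 × 1.40 × 1.32 = 0.5914
σ²_T = Σσ²ᵢ + 2·Σσ_ij = 6.5924 + 2 × 2.3567 = 11.3058
α = (3/2)·(1 − 6.5924/11.3058) = 0.625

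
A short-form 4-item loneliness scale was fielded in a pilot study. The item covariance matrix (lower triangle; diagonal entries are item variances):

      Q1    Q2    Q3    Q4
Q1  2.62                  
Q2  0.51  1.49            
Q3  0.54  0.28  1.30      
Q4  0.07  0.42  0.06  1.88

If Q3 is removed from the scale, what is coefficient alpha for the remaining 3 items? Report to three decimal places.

Remaining items: Q1, Q2, Q4 (k = 3).
Σσ²ᵢ = 2.62 + 1.49 + 1.88 = 5.99
σ²_total = 5.99 + 2 × 1.00 = 7.99
α (item deleted) = (3/2)·(1 − 5.99/7.99) = 0.375

coefficient alpha = 0.375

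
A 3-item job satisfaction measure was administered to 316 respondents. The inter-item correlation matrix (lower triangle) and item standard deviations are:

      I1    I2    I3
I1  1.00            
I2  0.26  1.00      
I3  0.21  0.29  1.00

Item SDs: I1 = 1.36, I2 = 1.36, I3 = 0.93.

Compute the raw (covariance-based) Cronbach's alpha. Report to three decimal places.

Σσ²ᵢ = 1.36² + 1.36² + 0.93² = 4.5641
Covariances σ_ij = r_ij · s_i · s_j:
  σ(I1,I2) = 0.26 × 1.36 × 1.36 = 0.4809
  σ(I1,I3) = 0.21 × 1.36 × 0.93 = 0.2656
  σ(I2,I3) = 0.29 × 1.36 × 0.93 = 0.3668
σ²_T = Σσ²ᵢ + 2·Σσ_ij = 4.5641 + 2 × 1.1133 = 6.7907
α = (3/2)·(1 − 4.5641/6.7907) = 0.492

Cronbach's alpha = 0.492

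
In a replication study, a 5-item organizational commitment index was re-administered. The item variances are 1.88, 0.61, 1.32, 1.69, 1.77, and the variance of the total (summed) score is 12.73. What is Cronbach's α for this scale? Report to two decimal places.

α = 0.54

Σσᵢ² = 1.88 + 0.61 + 1.32 + 1.69 + 1.77 = 7.27
α = (k/(k−1))·(1 − Σσᵢ²/total variance) = (5/4)·(1 − 7.27/12.73) = 0.54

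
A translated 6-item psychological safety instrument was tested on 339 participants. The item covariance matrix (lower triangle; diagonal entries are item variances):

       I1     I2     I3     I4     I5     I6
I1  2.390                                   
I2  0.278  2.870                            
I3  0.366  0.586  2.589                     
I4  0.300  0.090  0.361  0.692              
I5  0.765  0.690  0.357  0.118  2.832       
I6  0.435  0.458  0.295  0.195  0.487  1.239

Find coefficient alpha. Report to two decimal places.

Σσ²ᵢ = 2.390 + 2.870 + 2.589 + 0.692 + 2.832 + 1.239 = 12.612
Σ_{i<j} σ_ij = 5.781
σ²_total = 12.612 + 2 × 5.781 = 24.174
α = (k/(k−1))·(1 − Σσ²ᵢ/σ²_total) = (6/5)·(1 − 12.612/24.174) = 0.57

α = 0.57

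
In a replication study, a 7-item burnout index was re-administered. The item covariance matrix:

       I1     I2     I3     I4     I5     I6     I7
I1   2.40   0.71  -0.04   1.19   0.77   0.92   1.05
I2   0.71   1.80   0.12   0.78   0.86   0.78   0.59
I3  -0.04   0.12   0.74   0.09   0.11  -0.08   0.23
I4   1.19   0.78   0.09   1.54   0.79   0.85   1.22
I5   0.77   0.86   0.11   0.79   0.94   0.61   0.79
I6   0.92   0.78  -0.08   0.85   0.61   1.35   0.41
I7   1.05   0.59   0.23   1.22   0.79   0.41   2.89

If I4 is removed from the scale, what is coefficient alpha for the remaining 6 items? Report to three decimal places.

Remaining items: I1, I2, I3, I5, I6, I7 (k = 6).
Σσ²ᵢ = 2.40 + 1.80 + 0.74 + 0.94 + 1.35 + 2.89 = 10.12
total variance = 10.12 + 2 × 7.83 = 25.78
α (item deleted) = (6/5)·(1 − 10.12/25.78) = 0.729

α = 0.729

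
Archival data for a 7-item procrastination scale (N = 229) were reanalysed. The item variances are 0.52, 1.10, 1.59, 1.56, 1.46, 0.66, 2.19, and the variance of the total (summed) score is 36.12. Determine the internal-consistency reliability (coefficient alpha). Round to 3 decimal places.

coefficient alpha = 0.873

Σσᵢ² = 0.52 + 1.10 + 1.59 + 1.56 + 1.46 + 0.66 + 2.19 = 9.08
α = (k/(k−1))·(1 − Σσᵢ²/σ²_total) = (7/6)·(1 − 9.08/36.12) = 0.873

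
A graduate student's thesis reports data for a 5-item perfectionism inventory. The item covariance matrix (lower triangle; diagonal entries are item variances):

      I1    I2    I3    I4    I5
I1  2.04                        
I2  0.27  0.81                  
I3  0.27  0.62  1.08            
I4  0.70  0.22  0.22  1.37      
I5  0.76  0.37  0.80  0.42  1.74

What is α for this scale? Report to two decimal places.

α = 0.71

Σσ²ᵢ = 2.04 + 0.81 + 1.08 + 1.37 + 1.74 = 7.04
Σ_{i<j} σ_ij = 4.65
σ²_total = 7.04 + 2 × 4.65 = 16.34
α = (k/(k−1))·(1 − Σσ²ᵢ/σ²_total) = (5/4)·(1 − 7.04/16.34) = 0.71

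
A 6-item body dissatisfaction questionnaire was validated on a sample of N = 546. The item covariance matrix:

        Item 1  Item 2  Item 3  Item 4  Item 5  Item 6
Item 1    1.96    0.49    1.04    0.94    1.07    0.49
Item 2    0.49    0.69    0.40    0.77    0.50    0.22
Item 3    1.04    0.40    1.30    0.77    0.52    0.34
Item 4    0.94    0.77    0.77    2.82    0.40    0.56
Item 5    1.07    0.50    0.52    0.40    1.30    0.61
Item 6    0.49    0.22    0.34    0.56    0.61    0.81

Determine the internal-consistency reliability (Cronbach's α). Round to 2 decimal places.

α = 0.81

sum of item variances = 1.96 + 0.69 + 1.30 + 2.82 + 1.30 + 0.81 = 8.88
Sum of off-diagonal covariances = 9.12
Var(T) = 8.88 + 2 × 9.12 = 27.12
α = (k/(k−1))·(1 − sum of item variances/Var(T)) = (6/5)·(1 − 8.88/27.12) = 0.81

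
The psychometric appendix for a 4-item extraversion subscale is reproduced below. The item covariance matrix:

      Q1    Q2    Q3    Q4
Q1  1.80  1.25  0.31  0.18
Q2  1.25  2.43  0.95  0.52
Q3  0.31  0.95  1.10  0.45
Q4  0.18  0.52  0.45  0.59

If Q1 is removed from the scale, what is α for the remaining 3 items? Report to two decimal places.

Remaining items: Q2, Q3, Q4 (k = 3).
Σσᵢ² = 2.43 + 1.10 + 0.59 = 4.12
Var(T) = 4.12 + 2 × 1.92 = 7.96
α (item deleted) = (3/2)·(1 − 4.12/7.96) = 0.72

α = 0.72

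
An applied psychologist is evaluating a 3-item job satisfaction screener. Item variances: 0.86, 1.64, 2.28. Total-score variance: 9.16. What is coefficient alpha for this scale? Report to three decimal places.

coefficient alpha = 0.717

Σσ²ᵢ = 0.86 + 1.64 + 2.28 = 4.78
α = (k/(k−1))·(1 − Σσ²ᵢ/total variance) = (3/2)·(1 − 4.78/9.16) = 0.717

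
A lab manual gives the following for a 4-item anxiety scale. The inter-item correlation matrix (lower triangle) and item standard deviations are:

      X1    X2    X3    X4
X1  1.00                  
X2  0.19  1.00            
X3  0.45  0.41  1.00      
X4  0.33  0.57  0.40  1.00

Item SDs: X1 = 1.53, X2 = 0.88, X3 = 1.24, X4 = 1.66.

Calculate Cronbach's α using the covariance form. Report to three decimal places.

Σσ²ᵢ = 1.53² + 0.88² + 1.24² + 1.66² = 7.4085
Covariances σ_ij = r_ij · s_i · s_j:
  σ(X1,X2) = 0.19 × 1.53 × 0.88 = 0.2558
  σ(X1,X3) = 0.45 × 1.53 × 1.24 = 0.8537
  σ(X1,X4) = 0.33 × 1.53 × 1.66 = 0.8381
  σ(X2,X3) = 0.41 × 0.88 × 1.24 = 0.4474
  σ(X2,X4) = 0.57 × 0.88 × 1.66 = 0.8327
  σ(X3,X4) = 0.40 × 1.24 × 1.66 = 0.8234
σ²_T = Σσ²ᵢ + 2·Σσ_ij = 7.4085 + 2 × 4.0511 = 15.5107
α = (4/3)·(1 − 7.4085/15.5107) = 0.696

Cronbach's α = 0.696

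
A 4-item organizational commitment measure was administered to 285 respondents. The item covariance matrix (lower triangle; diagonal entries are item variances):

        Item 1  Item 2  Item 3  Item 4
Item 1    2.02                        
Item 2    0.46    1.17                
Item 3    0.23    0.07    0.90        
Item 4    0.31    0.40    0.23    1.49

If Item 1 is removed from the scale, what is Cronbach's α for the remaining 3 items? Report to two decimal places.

α = 0.42

Remaining items: Item 2, Item 3, Item 4 (k = 3).
Σσ²ᵢ = 1.17 + 0.90 + 1.49 = 3.56
total variance = 3.56 + 2 × 0.70 = 4.96
α (item deleted) = (3/2)·(1 − 3.56/4.96) = 0.42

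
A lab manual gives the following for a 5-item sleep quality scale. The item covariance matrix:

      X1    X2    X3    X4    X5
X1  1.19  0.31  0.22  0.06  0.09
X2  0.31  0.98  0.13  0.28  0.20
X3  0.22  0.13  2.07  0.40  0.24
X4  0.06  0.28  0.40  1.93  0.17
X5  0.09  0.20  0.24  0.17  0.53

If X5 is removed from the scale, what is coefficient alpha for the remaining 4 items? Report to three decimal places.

coefficient alpha = 0.416

Remaining items: X1, X2, X3, X4 (k = 4).
sum of item variances = 1.19 + 0.98 + 2.07 + 1.93 = 6.17
Var(T) = 6.17 + 2 × 1.40 = 8.97
α (item deleted) = (4/3)·(1 − 6.17/8.97) = 0.416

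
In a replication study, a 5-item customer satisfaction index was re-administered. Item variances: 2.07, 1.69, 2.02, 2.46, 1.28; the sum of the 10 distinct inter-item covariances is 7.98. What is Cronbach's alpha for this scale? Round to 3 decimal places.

α = 0.783

ΣVar(i) = 2.07 + 1.69 + 2.02 + 2.46 + 1.28 = 9.52
Sum of distinct covariances = 7.98
total variance = ΣVar(i) + 2·Σcov = 9.52 + 2 × 7.98 = 25.48
α = (5/4)·(1 − 9.52/25.48) = 0.783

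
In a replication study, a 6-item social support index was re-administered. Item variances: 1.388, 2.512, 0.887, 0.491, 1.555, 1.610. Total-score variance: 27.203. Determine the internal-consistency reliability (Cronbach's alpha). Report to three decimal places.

α = 0.828

Σσ²ᵢ = 1.388 + 2.512 + 0.887 + 0.491 + 1.555 + 1.610 = 8.443
α = (k/(k−1))·(1 − Σσ²ᵢ/Var(T)) = (6/5)·(1 − 8.443/27.203) = 0.828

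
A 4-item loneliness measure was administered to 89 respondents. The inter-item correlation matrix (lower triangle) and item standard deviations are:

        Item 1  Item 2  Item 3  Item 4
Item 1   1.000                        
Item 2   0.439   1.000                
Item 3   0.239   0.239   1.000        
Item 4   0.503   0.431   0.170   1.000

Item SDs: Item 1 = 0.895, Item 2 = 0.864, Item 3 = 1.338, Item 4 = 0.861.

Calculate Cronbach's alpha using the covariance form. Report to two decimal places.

α = 0.63

Σσ²ᵢ = 0.895² + 0.864² + 1.338² + 0.861² = 4.0791
Covariances σ_ij = r_ij · s_i · s_j:
  σ(Item 1,Item 2) = 0.439 × 0.895 × 0.864 = 0.3395
  σ(Item 1,Item 3) = 0.239 × 0.895 × 1.338 = 0.2862
  σ(Item 1,Item 4) = 0.503 × 0.895 × 0.861 = 0.3876
  σ(Item 2,Item 3) = 0.239 × 0.864 × 1.338 = 0.2763
  σ(Item 2,Item 4) = 0.431 × 0.864 × 0.861 = 0.3206
  σ(Item 3,Item 4) = 0.170 × 1.338 × 0.861 = 0.1958
σ²_T = Σσ²ᵢ + 2·Σσ_ij = 4.0791 + 2 × 1.8060 = 7.6911
α = (4/3)·(1 − 4.0791/7.6911) = 0.63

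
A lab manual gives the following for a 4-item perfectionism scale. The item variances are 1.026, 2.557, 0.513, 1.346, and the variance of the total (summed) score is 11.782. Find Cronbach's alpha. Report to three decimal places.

Cronbach's alpha = 0.717

Σσ²ᵢ = 1.026 + 2.557 + 0.513 + 1.346 = 5.442
α = (k/(k−1))·(1 − Σσ²ᵢ/σ²_total) = (4/3)·(1 − 5.442/11.782) = 0.717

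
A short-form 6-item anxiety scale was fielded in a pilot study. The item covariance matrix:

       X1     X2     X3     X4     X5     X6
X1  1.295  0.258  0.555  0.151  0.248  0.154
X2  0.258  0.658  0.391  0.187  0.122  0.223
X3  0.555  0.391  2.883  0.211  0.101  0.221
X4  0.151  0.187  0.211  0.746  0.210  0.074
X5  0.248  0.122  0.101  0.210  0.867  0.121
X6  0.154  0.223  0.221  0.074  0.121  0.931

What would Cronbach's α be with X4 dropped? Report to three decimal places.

α = 0.524

Remaining items: X1, X2, X3, X5, X6 (k = 5).
Σσ²ᵢ = 1.295 + 0.658 + 2.883 + 0.867 + 0.931 = 6.634
total variance = 6.634 + 2 × 2.394 = 11.422
α (item deleted) = (5/4)·(1 − 6.634/11.422) = 0.524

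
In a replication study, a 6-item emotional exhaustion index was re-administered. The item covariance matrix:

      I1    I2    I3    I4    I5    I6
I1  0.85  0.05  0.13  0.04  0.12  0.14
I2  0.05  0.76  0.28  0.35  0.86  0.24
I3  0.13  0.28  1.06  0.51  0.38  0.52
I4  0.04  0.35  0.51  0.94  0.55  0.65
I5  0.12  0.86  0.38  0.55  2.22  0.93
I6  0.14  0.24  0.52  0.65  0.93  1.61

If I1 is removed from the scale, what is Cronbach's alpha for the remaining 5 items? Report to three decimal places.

α = 0.769

Remaining items: I2, I3, I4, I5, I6 (k = 5).
ΣVar(i) = 0.76 + 1.06 + 0.94 + 2.22 + 1.61 = 6.59
total variance = 6.59 + 2 × 5.27 = 17.13
α (item deleted) = (5/4)·(1 − 6.59/17.13) = 0.769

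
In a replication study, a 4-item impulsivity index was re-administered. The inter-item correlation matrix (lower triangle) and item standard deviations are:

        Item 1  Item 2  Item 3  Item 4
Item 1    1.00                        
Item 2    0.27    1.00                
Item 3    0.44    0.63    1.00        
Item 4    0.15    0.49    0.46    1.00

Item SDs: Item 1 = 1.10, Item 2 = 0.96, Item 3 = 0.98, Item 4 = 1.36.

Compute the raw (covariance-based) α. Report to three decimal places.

α = 0.712

Σσ²ᵢ = 1.10² + 0.96² + 0.98² + 1.36² = 4.9416
Covariances σ_ij = r_ij · s_i · s_j:
  σ(Item 1,Item 2) = 0.27 × 1.10 × 0.96 = 0.2851
  σ(Item 1,Item 3) = 0.44 × 1.10 × 0.98 = 0.4743
  σ(Item 1,Item 4) = 0.15 × 1.10 × 1.36 = 0.2244
  σ(Item 2,Item 3) = 0.63 × 0.96 × 0.98 = 0.5927
  σ(Item 2,Item 4) = 0.49 × 0.96 × 1.36 = 0.6397
  σ(Item 3,Item 4) = 0.46 × 0.98 × 1.36 = 0.6131
σ²_T = Σσ²ᵢ + 2·Σσ_ij = 4.9416 + 2 × 2.8293 = 10.6002
α = (4/3)·(1 − 4.9416/10.6002) = 0.712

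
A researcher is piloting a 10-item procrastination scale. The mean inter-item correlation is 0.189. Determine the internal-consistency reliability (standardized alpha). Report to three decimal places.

Standardized α = k·r̄ / (1 + (k−1)·r̄) = 10 × 0.189 / (1 + 9 × 0.189)
  = 1.8900 / 2.7010 = 0.700

standardized alpha = 0.700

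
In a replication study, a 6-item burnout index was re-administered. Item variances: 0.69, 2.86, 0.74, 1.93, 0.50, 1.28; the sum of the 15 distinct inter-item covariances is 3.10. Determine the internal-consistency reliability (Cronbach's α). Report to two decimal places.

Cronbach's α = 0.52

ΣVar(i) = 0.69 + 2.86 + 0.74 + 1.93 + 0.50 + 1.28 = 8.00
Sum of distinct covariances = 3.10
Var(T) = ΣVar(i) + 2·Σcov = 8.00 + 2 × 3.10 = 14.20
α = (6/5)·(1 − 8.00/14.20) = 0.52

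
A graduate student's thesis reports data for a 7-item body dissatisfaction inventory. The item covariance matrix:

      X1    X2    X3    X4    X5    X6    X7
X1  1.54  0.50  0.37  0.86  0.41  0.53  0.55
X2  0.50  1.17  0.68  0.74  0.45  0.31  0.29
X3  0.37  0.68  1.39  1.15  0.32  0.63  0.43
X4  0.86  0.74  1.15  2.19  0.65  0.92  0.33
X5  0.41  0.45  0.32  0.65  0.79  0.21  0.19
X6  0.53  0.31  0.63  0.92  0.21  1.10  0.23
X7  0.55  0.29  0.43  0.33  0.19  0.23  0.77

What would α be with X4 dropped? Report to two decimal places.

α = 0.77

Remaining items: X1, X2, X3, X5, X6, X7 (k = 6).
Σσ²ᵢ = 1.54 + 1.17 + 1.39 + 0.79 + 1.10 + 0.77 = 6.76
Var(T) = 6.76 + 2 × 6.10 = 18.96
α (item deleted) = (6/5)·(1 − 6.76/18.96) = 0.77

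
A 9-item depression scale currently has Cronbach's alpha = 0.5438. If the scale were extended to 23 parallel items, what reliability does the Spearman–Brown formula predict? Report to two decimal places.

Length factor m = 23/9 = 2.5556
α' = m·α / (1 + (m−1)·α)
   = 23/9 × 0.5438 / (1 + (23/9 − 1) × 0.5438)
   = 1.3897 / 1.8459 = 0.75

predicted reliability = 0.75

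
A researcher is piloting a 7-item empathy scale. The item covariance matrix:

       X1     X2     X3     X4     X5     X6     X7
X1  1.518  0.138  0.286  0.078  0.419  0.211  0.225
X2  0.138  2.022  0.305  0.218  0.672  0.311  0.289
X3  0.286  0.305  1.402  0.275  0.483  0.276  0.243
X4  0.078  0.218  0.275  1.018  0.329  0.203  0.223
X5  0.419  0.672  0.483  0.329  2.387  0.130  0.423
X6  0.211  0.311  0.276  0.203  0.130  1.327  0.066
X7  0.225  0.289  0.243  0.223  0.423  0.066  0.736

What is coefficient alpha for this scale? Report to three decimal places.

coefficient alpha = 0.615

Σσᵢ² = 1.518 + 2.022 + 1.402 + 1.018 + 2.387 + 1.327 + 0.736 = 10.410
Σ_{i<j} σ_ij = 5.803
σ²_total = 10.410 + 2 × 5.803 = 22.016
α = (k/(k−1))·(1 − Σσᵢ²/σ²_total) = (7/6)·(1 − 10.410/22.016) = 0.615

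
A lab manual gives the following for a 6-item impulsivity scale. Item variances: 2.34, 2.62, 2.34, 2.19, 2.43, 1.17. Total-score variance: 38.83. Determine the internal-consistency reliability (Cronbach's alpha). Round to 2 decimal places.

sum of item variances = 2.34 + 2.62 + 2.34 + 2.19 + 2.43 + 1.17 = 13.09
α = (k/(k−1))·(1 − sum of item variances/σ²_T) = (6/5)·(1 − 13.09/38.83) = 0.80

Cronbach's alpha = 0.80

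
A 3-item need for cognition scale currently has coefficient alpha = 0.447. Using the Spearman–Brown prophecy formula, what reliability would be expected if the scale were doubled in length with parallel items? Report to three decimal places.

Length factor m = 2
α' = m·α / (1 + (m−1)·α)
   = 2 × 0.447 / (1 + (2 − 1) × 0.447)
   = 0.8940 / 1.4470 = 0.618

predicted reliability = 0.618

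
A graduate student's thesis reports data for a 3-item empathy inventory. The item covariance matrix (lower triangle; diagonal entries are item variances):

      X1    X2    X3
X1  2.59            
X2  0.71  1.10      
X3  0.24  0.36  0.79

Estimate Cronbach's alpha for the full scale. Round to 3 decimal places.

Σσ²ᵢ = 2.59 + 1.10 + 0.79 = 4.48
Sum of the distinct covariances = 1.31
Var(T) = 4.48 + 2 × 1.31 = 7.10
α = (k/(k−1))·(1 − Σσ²ᵢ/Var(T)) = (3/2)·(1 − 4.48/7.10) = 0.554

Cronbach's alpha = 0.554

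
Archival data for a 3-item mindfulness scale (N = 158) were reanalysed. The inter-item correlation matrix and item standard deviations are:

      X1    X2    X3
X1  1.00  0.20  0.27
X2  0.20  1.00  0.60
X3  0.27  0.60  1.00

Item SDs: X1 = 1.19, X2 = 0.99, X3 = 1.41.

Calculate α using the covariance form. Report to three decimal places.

Σσ²ᵢ = 1.19² + 0.99² + 1.41² = 4.3843
Covariances σ_ij = r_ij · s_i · s_j:
  σ(X1,X2) = 0.20 × 1.19 × 0.99 = 0.2356
  σ(X1,X3) = 0.27 × 1.19 × 1.41 = 0.4530
  σ(X2,X3) = 0.60 × 0.99 × 1.41 = 0.8375
σ²_T = Σσ²ᵢ + 2·Σσ_ij = 4.3843 + 2 × 1.5261 = 7.4365
α = (3/2)·(1 − 4.3843/7.4365) = 0.616

α = 0.616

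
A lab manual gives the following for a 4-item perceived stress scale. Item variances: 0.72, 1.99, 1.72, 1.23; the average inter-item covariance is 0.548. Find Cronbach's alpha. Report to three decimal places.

Cronbach's alpha = 0.717

Σσᵢ² = 0.72 + 1.99 + 1.72 + 1.23 = 5.66
Sum of the 6 distinct covariances = 6 × 0.548 = 3.288
σ²_T = Σσᵢ² + 2·Σcov = 5.66 + 2 × 3.288 = 12.236
α = (4/3)·(1 − 5.66/12.236) = 0.717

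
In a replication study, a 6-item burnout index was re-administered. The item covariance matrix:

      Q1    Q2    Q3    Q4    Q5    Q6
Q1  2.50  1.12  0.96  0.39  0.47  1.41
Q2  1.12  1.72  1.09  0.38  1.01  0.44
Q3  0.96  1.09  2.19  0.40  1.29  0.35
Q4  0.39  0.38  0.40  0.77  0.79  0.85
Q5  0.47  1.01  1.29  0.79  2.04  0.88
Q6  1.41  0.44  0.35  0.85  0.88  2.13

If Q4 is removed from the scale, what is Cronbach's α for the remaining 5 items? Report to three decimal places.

Cronbach's α = 0.788

Remaining items: Q1, Q2, Q3, Q5, Q6 (k = 5).
Σσᵢ² = 2.50 + 1.72 + 2.19 + 2.04 + 2.13 = 10.58
Var(T) = 10.58 + 2 × 9.02 = 28.62
α (item deleted) = (5/4)·(1 − 10.58/28.62) = 0.788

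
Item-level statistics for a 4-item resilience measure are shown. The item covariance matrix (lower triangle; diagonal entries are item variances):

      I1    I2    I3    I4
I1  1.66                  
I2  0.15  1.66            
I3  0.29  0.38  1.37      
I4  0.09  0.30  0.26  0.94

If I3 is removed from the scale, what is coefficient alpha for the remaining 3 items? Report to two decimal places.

Remaining items: I1, I2, I4 (k = 3).
Σσ²ᵢ = 1.66 + 1.66 + 0.94 = 4.26
total variance = 4.26 + 2 × 0.54 = 5.34
α (item deleted) = (3/2)·(1 − 4.26/5.34) = 0.30

coefficient alpha = 0.30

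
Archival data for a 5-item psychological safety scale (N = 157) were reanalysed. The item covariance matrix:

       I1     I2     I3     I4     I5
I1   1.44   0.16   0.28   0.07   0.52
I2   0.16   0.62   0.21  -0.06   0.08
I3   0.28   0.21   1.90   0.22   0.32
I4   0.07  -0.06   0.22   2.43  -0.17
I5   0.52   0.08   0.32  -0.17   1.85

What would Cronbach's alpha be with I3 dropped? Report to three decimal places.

Cronbach's alpha = 0.212

Remaining items: I1, I2, I4, I5 (k = 4).
Σσᵢ² = 1.44 + 0.62 + 2.43 + 1.85 = 6.34
σ²_T = 6.34 + 2 × 0.60 = 7.54
α (item deleted) = (4/3)·(1 − 6.34/7.54) = 0.212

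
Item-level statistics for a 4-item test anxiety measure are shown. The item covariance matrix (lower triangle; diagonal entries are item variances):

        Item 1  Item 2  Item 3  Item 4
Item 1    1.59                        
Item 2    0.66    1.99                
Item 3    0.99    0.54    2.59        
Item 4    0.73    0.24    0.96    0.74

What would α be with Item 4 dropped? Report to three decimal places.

Remaining items: Item 1, Item 2, Item 3 (k = 3).
ΣVar(i) = 1.59 + 1.99 + 2.59 = 6.17
σ²_total = 6.17 + 2 × 2.19 = 10.55
α (item deleted) = (3/2)·(1 − 6.17/10.55) = 0.623

α = 0.623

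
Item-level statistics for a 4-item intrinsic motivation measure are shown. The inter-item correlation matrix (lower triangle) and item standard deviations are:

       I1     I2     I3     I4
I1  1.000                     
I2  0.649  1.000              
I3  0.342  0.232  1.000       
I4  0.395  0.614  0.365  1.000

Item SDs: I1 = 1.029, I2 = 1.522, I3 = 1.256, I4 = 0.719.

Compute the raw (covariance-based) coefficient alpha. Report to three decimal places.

α = 0.718

Σσ²ᵢ = 1.029² + 1.522² + 1.256² + 0.719² = 5.4698
Covariances σ_ij = r_ij · s_i · s_j:
  σ(I1,I2) = 0.649 × 1.029 × 1.522 = 1.0164
  σ(I1,I3) = 0.342 × 1.029 × 1.256 = 0.4420
  σ(I1,I4) = 0.395 × 1.029 × 0.719 = 0.2922
  σ(I2,I3) = 0.232 × 1.522 × 1.256 = 0.4435
  σ(I2,I4) = 0.614 × 1.522 × 0.719 = 0.6719
  σ(I3,I4) = 0.365 × 1.256 × 0.719 = 0.3296
σ²_T = Σσ²ᵢ + 2·Σσ_ij = 5.4698 + 2 × 3.1956 = 11.8610
α = (4/3)·(1 − 5.4698/11.8610) = 0.718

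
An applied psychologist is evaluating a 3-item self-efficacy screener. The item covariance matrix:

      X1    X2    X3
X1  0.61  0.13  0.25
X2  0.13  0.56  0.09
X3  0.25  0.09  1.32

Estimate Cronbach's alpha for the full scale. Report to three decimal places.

Cronbach's alpha = 0.411

Σσ²ᵢ = 0.61 + 0.56 + 1.32 = 2.49
Σ_{i<j} σ_ij = 0.47
σ²_T = 2.49 + 2 × 0.47 = 3.43
α = (k/(k−1))·(1 − Σσ²ᵢ/σ²_T) = (3/2)·(1 − 2.49/3.43) = 0.411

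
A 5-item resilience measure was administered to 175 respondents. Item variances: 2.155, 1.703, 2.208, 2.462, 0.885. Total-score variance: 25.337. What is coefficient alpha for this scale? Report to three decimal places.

Σσ²ᵢ = 2.155 + 1.703 + 2.208 + 2.462 + 0.885 = 9.413
α = (k/(k−1))·(1 − Σσ²ᵢ/σ²_total) = (5/4)·(1 − 9.413/25.337) = 0.786

α = 0.786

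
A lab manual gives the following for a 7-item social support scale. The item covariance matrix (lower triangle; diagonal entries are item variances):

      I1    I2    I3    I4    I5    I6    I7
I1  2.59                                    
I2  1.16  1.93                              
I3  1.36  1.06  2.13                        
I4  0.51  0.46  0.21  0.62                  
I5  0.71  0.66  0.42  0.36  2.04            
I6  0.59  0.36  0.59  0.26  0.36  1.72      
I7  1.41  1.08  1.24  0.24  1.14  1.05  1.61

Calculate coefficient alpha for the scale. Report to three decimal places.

Σσᵢ² = 2.59 + 1.93 + 2.13 + 0.62 + 2.04 + 1.72 + 1.61 = 12.64
Σ_{i<j} σ_ij = 15.23
Var(T) = 12.64 + 2 × 15.23 = 43.10
α = (k/(k−1))·(1 − Σσᵢ²/Var(T)) = (7/6)·(1 − 12.64/43.10) = 0.825

coefficient alpha = 0.825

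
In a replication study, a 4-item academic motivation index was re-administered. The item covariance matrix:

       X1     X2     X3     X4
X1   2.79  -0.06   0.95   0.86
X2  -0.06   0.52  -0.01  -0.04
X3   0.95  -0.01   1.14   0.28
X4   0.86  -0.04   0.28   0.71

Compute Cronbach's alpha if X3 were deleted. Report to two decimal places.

Remaining items: X1, X2, X4 (k = 3).
sum of item variances = 2.79 + 0.52 + 0.71 = 4.02
total variance = 4.02 + 2 × 0.76 = 5.54
α (item deleted) = (3/2)·(1 − 4.02/5.54) = 0.41

Cronbach's alpha = 0.41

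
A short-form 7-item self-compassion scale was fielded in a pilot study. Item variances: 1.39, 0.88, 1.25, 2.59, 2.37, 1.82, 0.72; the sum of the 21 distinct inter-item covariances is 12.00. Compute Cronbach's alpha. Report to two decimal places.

Σσᵢ² = 1.39 + 0.88 + 1.25 + 2.59 + 2.37 + 1.82 + 0.72 = 11.02
Sum of distinct covariances = 12.00
σ²_T = Σσᵢ² + 2·Σcov = 11.02 + 2 × 12.00 = 35.02
α = (7/6)·(1 − 11.02/35.02) = 0.80

α = 0.80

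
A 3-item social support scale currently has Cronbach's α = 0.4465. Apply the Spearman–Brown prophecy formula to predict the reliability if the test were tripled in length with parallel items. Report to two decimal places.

predicted reliability = 0.71

Length factor m = 3
α' = m·α / (1 + (m−1)·α)
   = 3 × 0.4465 / (1 + (3 − 1) × 0.4465)
   = 1.3395 / 1.8930 = 0.71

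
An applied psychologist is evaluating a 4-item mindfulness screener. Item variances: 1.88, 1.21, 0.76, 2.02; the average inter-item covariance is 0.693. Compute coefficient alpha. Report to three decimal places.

α = 0.782

Σσ²ᵢ = 1.88 + 1.21 + 0.76 + 2.02 = 5.87
Sum of the 6 distinct covariances = 6 × 0.693 = 4.158
total variance = Σσ²ᵢ + 2·Σcov = 5.87 + 2 × 4.158 = 14.186
α = (4/3)·(1 − 5.87/14.186) = 0.782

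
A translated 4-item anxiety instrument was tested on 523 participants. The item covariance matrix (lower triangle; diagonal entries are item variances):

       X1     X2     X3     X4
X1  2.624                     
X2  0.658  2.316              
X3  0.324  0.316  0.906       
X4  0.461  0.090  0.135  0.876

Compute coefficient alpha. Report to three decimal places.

sum of item variances = 2.624 + 2.316 + 0.906 + 0.876 = 6.722
Sum of the distinct covariances = 1.984
σ²_total = 6.722 + 2 × 1.984 = 10.690
α = (k/(k−1))·(1 − sum of item variances/σ²_total) = (4/3)·(1 − 6.722/10.690) = 0.495

α = 0.495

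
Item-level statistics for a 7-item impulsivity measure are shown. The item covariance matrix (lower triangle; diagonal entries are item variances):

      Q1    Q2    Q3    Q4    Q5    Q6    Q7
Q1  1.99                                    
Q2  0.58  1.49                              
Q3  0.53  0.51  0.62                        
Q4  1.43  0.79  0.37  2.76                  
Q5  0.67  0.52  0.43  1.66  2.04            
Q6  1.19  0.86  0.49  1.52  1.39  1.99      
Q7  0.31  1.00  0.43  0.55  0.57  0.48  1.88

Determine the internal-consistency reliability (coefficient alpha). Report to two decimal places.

coefficient alpha = 0.84

sum of item variances = 1.99 + 1.49 + 0.62 + 2.76 + 2.04 + 1.99 + 1.88 = 12.77
Σ_{i<j} σ_ij = 16.28
σ²_total = 12.77 + 2 × 16.28 = 45.33
α = (k/(k−1))·(1 − sum of item variances/σ²_total) = (7/6)·(1 − 12.77/45.33) = 0.84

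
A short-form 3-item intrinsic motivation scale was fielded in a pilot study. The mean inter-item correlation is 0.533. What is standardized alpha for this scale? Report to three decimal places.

Standardized α = k·r̄ / (1 + (k−1)·r̄) = 3 × 0.533 / (1 + 2 × 0.533)
  = 1.5990 / 2.0660 = 0.774

standardized alpha = 0.774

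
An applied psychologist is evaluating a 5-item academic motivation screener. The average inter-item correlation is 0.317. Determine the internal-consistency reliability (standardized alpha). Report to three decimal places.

standardized alpha = 0.699

Standardized α = k·r̄ / (1 + (k−1)·r̄) = 5 × 0.317 / (1 + 4 × 0.317)
  = 1.5850 / 2.2680 = 0.699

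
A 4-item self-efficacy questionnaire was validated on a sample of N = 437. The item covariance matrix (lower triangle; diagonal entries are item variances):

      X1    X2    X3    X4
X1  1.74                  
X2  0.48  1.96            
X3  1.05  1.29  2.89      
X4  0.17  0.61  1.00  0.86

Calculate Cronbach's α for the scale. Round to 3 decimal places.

sum of item variances = 1.74 + 1.96 + 2.89 + 0.86 = 7.45
Σ_{i<j} σ_ij = 4.60
Var(T) = 7.45 + 2 × 4.60 = 16.65
α = (k/(k−1))·(1 − sum of item variances/Var(T)) = (4/3)·(1 − 7.45/16.65) = 0.737

α = 0.737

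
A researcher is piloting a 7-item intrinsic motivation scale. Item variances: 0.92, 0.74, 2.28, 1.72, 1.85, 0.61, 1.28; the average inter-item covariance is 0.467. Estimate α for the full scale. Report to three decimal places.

ΣVar(i) = 0.92 + 0.74 + 2.28 + 1.72 + 1.85 + 0.61 + 1.28 = 9.40
Sum of the 21 distinct covariances = 21 × 0.467 = 9.807
Var(T) = ΣVar(i) + 2·Σcov = 9.40 + 2 × 9.807 = 29.014
α = (7/6)·(1 − 9.40/29.014) = 0.789

α = 0.789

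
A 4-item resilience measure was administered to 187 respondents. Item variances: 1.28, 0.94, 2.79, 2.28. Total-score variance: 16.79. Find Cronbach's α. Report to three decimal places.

ΣVar(i) = 1.28 + 0.94 + 2.79 + 2.28 = 7.29
α = (k/(k−1))·(1 − ΣVar(i)/total variance) = (4/3)·(1 − 7.29/16.79) = 0.754

Cronbach's α = 0.754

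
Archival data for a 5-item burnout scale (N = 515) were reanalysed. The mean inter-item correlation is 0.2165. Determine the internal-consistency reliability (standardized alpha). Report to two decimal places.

α = 0.58

Standardized α = k·r̄ / (1 + (k−1)·r̄) = 5 × 0.2165 / (1 + 4 × 0.2165)
  = 1.0825 / 1.8660 = 0.58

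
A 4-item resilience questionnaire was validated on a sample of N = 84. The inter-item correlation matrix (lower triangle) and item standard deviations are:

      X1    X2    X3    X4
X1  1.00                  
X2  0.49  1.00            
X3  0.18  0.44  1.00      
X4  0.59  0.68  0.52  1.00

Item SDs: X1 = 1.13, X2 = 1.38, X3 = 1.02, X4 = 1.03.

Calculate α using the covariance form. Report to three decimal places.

α = 0.786

Σσ²ᵢ = 1.13² + 1.38² + 1.02² + 1.03² = 5.2826
Covariances σ_ij = r_ij · s_i · s_j:
  σ(X1,X2) = 0.49 × 1.13 × 1.38 = 0.7641
  σ(X1,X3) = 0.18 × 1.13 × 1.02 = 0.2075
  σ(X1,X4) = 0.59 × 1.13 × 1.03 = 0.6867
  σ(X2,X3) = 0.44 × 1.38 × 1.02 = 0.6193
  σ(X2,X4) = 0.68 × 1.38 × 1.03 = 0.9666
  σ(X3,X4) = 0.52 × 1.02 × 1.03 = 0.5463
σ²_T = Σσ²ᵢ + 2·Σσ_ij = 5.2826 + 2 × 3.7905 = 12.8636
α = (4/3)·(1 − 5.2826/12.8636) = 0.786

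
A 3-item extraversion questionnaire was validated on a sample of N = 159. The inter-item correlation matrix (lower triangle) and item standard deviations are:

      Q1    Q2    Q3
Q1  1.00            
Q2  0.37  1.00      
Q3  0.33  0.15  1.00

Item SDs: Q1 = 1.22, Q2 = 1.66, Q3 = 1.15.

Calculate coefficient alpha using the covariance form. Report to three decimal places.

Σσ²ᵢ = 1.22² + 1.66² + 1.15² = 5.5665
Covariances σ_ij = r_ij · s_i · s_j:
  σ(Q1,Q2) = 0.37 × 1.22 × 1.66 = 0.7493
  σ(Q1,Q3) = 0.33 × 1.22 × 1.15 = 0.4630
  σ(Q2,Q3) = 0.15 × 1.66 × 1.15 = 0.2863
σ²_T = Σσ²ᵢ + 2·Σσ_ij = 5.5665 + 2 × 1.4986 = 8.5637
α = (3/2)·(1 − 5.5665/8.5637) = 0.525

α = 0.525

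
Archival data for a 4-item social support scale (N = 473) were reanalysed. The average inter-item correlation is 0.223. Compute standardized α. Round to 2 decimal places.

standardized α = 0.53

Standardized α = k·r̄ / (1 + (k−1)·r̄) = 4 × 0.223 / (1 + 3 × 0.223)
  = 0.8920 / 1.6690 = 0.53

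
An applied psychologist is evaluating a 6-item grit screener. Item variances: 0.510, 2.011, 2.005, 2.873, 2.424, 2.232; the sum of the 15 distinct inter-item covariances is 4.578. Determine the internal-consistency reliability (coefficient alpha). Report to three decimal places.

coefficient alpha = 0.518

Σσ²ᵢ = 0.510 + 2.011 + 2.005 + 2.873 + 2.424 + 2.232 = 12.055
Sum of distinct covariances = 4.578
σ²_T = Σσ²ᵢ + 2·Σcov = 12.055 + 2 × 4.578 = 21.211
α = (6/5)·(1 − 12.055/21.211) = 0.518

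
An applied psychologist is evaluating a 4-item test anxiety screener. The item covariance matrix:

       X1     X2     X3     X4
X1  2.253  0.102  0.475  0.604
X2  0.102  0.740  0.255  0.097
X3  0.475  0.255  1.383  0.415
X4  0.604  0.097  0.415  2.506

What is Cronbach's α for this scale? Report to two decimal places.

sum of item variances = 2.253 + 0.740 + 1.383 + 2.506 = 6.882
Sum of off-diagonal covariances = 1.948
σ²_T = 6.882 + 2 × 1.948 = 10.778
α = (k/(k−1))·(1 − sum of item variances/σ²_T) = (4/3)·(1 − 6.882/10.778) = 0.48

Cronbach's α = 0.48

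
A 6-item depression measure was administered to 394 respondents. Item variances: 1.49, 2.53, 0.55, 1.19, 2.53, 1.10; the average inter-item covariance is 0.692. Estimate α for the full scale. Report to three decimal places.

Σσᵢ² = 1.49 + 2.53 + 0.55 + 1.19 + 2.53 + 1.10 = 9.39
Sum of the 15 distinct covariances = 15 × 0.692 = 10.380
total variance = Σσᵢ² + 2·Σcov = 9.39 + 2 × 10.380 = 30.150
α = (6/5)·(1 − 9.39/30.150) = 0.826

α = 0.826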